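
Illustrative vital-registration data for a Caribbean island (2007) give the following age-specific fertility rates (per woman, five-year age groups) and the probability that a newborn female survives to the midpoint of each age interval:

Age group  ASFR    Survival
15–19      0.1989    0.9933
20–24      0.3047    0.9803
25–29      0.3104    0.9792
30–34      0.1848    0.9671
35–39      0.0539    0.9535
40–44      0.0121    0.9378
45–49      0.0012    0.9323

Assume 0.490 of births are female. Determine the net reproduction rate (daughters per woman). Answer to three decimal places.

Proportion female at birth = 0.490.
Survival-weighted fertility by age (5·fₓ·Sₓ):
  15–19: 5 × 0.1989 × 0.9933 = 0.98784
  20–24: 5 × 0.3047 × 0.9803 = 1.49349
  25–29: 5 × 0.3104 × 0.9792 = 1.51972
  30–34: 5 × 0.1848 × 0.9671 = 0.89360
  35–39: 5 × 0.0539 × 0.9535 = 0.25697
  40–44: 5 × 0.0121 × 0.9378 = 0.05674
  45–49: 5 × 0.0012 × 0.9323 = 0.00559
Sum = 5.21395
NRR = 0.490 × 5.21395 = 2.55484

2.555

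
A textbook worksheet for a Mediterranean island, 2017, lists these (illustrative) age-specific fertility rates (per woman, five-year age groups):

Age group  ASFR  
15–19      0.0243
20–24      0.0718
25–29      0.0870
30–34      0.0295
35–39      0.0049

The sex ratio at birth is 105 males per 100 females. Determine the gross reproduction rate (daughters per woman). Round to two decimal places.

Proportion female at birth = 100 / (100 + 105) = 0.48780.
Sum of ASFRs = 0.0243 + 0.0718 + 0.0870 + 0.0295 + 0.0049 = 0.2175
TFR = 5 × 0.2175 = 1.0875
GRR = 0.48780 × 1.0875 = 0.53048

0.53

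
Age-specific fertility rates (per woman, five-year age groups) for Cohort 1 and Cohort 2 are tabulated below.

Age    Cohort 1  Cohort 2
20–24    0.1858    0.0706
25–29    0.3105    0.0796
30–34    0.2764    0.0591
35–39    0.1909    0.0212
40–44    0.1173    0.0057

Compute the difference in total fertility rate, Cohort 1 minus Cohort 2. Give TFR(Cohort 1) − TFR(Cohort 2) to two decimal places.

Cohort 1:
  Sum of ASFRs = 0.1858 + 0.3105 + 0.2764 + 0.1909 + 0.1173 = 1.0809
  TFR = 5 × 1.0809 = 5.4045
Cohort 2:
  Sum of ASFRs = 0.0706 + 0.0796 + 0.0591 + 0.0212 + 0.0057 = 0.2362
  TFR = 5 × 0.2362 = 1.181
Difference = 5.4045 − 1.181 = 4.2235

4.22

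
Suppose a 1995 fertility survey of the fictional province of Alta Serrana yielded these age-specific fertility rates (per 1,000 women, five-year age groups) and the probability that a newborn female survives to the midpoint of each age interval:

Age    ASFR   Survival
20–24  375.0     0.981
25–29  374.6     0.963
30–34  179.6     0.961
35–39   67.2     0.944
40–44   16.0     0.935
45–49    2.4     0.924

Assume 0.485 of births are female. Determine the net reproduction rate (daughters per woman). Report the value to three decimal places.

2.381

Proportion female at birth = 0.485.
Weighting each age-specific rate by interval width and survival:
  20–24: 5 × 375.0/1000 × 0.981 = 1.83938
  25–29: 5 × 374.6/1000 × 0.963 = 1.80370
  30–34: 5 × 179.6/1000 × 0.961 = 0.86298
  35–39: 5 × 67.2/1000 × 0.944 = 0.31718
  40–44: 5 × 16.0/1000 × 0.935 = 0.07480
  45–49: 5 × 2.4/1000 × 0.924 = 0.01109
Sum = 4.90913
NRR = 0.485 × 4.90913 = 2.38093
With NRR above 1 the population is above replacement fertility.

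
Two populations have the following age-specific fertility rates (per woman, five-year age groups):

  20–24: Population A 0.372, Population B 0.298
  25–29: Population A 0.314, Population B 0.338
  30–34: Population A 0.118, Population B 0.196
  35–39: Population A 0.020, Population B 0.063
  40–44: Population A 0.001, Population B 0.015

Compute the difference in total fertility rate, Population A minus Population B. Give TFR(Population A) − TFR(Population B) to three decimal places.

-0.425

Population A:
  Sum of ASFRs = 0.372 + 0.314 + 0.118 + 0.020 + 0.001 = 0.825
  TFR = 5 × 0.825 = 4.125
Population B:
  Sum of ASFRs = 0.298 + 0.338 + 0.196 + 0.063 + 0.015 = 0.910
  TFR = 5 × 0.910 = 4.55
Difference = 4.125 − 4.55 = -0.425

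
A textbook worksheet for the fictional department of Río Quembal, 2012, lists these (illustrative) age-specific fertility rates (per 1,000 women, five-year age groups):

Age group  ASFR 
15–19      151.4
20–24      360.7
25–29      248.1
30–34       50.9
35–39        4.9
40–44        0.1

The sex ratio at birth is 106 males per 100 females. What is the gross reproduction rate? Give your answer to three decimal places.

1.981

Proportion female at birth = 100 / (100 + 106) = 0.48544.
Sum of ASFRs = 151.4 + 360.7 + 248.1 + 50.9 + 4.9 + 0.1 = 816.1
TFR = 5 × 816.1 / 1000 = 4.0805
GRR = 0.48544 × 4.0805 = 1.98084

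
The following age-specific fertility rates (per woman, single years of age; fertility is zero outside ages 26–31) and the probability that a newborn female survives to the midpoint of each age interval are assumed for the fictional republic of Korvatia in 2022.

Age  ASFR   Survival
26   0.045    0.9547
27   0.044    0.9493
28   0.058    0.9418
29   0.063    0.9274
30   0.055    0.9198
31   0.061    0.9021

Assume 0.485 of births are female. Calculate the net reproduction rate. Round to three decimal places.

Proportion female at birth = 0.485.
Each age group contributes 1 × ASFR × survival:
  26: 1 × 0.045 × 0.9547 = 0.04296
  27: 1 × 0.044 × 0.9493 = 0.04177
  28: 1 × 0.058 × 0.9418 = 0.05462
  29: 1 × 0.063 × 0.9274 = 0.05843
  30: 1 × 0.055 × 0.9198 = 0.05059
  31: 1 × 0.061 × 0.9021 = 0.05503
Sum = 0.30340
NRR = 0.485 × 0.30340 = 0.14715

0.147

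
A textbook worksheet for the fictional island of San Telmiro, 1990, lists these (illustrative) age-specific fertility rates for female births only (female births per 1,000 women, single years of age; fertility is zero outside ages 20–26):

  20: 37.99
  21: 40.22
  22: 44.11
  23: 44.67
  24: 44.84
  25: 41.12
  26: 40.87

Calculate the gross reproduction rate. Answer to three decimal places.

Sum of female ASFRs = 37.99 + 40.22 + 44.11 + 44.67 + 44.84 + 41.12 + 40.87 = 293.82
GRR = 293.82 / 1000 = 0.29382

0.294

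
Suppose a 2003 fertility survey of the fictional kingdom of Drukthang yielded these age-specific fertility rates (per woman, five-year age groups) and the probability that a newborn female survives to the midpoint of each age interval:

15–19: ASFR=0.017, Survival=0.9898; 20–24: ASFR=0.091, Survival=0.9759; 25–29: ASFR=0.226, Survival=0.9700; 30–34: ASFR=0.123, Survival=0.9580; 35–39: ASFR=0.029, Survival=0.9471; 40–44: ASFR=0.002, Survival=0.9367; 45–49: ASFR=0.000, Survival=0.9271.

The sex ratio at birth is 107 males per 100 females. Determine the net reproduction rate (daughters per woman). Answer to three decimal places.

Proportion female at birth = 100 / (100 + 107) = 0.48309.
Per-age-group product (5 × ASFR × survival probability):
  15–19: 5 × 0.017 × 0.9898 = 0.08413
  20–24: 5 × 0.091 × 0.9759 = 0.44403
  25–29: 5 × 0.226 × 0.9700 = 1.09610
  30–34: 5 × 0.123 × 0.9580 = 0.58917
  35–39: 5 × 0.029 × 0.9471 = 0.13733
  40–44: 5 × 0.002 × 0.9367 = 0.00937
  45–49: 5 × 0.000 × 0.9271 = 0.00000
Sum = 2.36013
NRR = 0.48309 × 2.36013 = 1.14016

1.140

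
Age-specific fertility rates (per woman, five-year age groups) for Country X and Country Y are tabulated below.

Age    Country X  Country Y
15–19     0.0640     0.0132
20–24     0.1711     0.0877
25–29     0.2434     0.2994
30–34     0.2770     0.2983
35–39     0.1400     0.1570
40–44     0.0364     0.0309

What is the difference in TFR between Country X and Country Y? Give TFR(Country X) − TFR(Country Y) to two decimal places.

0.23

Country X:
  Sum of ASFRs = 0.0640 + 0.1711 + 0.2434 + 0.2770 + 0.1400 + 0.0364 = 0.9319
  TFR = 5 × 0.9319 = 4.6595
Country Y:
  Sum of ASFRs = 0.0132 + 0.0877 + 0.2994 + 0.2983 + 0.1570 + 0.0309 = 0.8865
  TFR = 5 × 0.8865 = 4.4325
Difference = 4.6595 − 4.4325 = 0.227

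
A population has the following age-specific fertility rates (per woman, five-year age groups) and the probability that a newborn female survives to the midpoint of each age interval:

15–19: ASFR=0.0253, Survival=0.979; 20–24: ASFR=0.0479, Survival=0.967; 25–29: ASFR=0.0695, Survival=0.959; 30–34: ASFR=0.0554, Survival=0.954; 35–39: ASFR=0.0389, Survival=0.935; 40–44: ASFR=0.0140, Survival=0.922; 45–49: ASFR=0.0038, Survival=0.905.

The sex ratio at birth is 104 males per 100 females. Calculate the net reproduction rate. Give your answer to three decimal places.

Proportion female at birth = 100 / (100 + 104) = 0.49020.
Per-age-group product (5 × ASFR × survival probability):
  15–19: 5 × 0.0253 × 0.979 = 0.12384
  20–24: 5 × 0.0479 × 0.967 = 0.23160
  25–29: 5 × 0.0695 × 0.959 = 0.33325
  30–34: 5 × 0.0554 × 0.954 = 0.26426
  35–39: 5 × 0.0389 × 0.935 = 0.18186
  40–44: 5 × 0.0140 × 0.922 = 0.06454
  45–49: 5 × 0.0038 × 0.905 = 0.01720
Sum = 1.21655
NRR = 0.49020 × 1.21655 = 0.59635
An NRR under 1 implies long-run decline under these rates.

0.596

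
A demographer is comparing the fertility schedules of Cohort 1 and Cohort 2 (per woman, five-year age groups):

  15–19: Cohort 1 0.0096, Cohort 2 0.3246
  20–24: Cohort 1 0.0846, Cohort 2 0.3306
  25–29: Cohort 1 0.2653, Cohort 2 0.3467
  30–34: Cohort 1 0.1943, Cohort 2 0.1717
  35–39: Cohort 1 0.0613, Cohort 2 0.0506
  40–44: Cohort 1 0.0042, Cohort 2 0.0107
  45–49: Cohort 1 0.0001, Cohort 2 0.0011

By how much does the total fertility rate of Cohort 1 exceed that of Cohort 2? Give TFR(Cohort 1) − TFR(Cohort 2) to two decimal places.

-3.08

Cohort 1:
  Sum of ASFRs = 0.0096 + 0.0846 + 0.2653 + 0.1943 + 0.0613 + 0.0042 + 0.0001 = 0.6194
  TFR = 5 × 0.6194 = 3.097
Cohort 2:
  Sum of ASFRs = 0.3246 + 0.3306 + 0.3467 + 0.1717 + 0.0506 + 0.0107 + 0.0011 = 1.2360
  TFR = 5 × 1.2360 = 6.18
Difference = 3.097 − 6.18 = -3.083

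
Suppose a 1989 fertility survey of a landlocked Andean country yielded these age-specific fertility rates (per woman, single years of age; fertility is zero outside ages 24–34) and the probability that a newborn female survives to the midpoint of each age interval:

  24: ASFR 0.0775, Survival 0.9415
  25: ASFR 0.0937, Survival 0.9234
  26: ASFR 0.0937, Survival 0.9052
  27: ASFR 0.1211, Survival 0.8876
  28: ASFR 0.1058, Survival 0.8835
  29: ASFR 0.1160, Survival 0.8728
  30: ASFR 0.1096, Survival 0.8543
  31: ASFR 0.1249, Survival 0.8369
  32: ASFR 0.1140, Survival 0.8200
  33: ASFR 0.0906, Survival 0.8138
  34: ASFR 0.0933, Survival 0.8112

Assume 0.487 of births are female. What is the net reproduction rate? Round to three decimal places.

0.481

Proportion female at birth = 0.487.
Weighting each age-specific rate by interval width and survival:
  24: 1 × 0.0775 × 0.9415 = 0.07297
  25: 1 × 0.0937 × 0.9234 = 0.08652
  26: 1 × 0.0937 × 0.9052 = 0.08482
  27: 1 × 0.1211 × 0.8876 = 0.10749
  28: 1 × 0.1058 × 0.8835 = 0.09347
  29: 1 × 0.1160 × 0.8728 = 0.10124
  30: 1 × 0.1096 × 0.8543 = 0.09363
  31: 1 × 0.1249 × 0.8369 = 0.10453
  32: 1 × 0.1140 × 0.8200 = 0.09348
  33: 1 × 0.0906 × 0.8138 = 0.07373
  34: 1 × 0.0933 × 0.8112 = 0.07568
Sum = 0.98756
NRR = 0.487 × 0.98756 = 0.48094
With NRR below 1 the population is below replacement fertility.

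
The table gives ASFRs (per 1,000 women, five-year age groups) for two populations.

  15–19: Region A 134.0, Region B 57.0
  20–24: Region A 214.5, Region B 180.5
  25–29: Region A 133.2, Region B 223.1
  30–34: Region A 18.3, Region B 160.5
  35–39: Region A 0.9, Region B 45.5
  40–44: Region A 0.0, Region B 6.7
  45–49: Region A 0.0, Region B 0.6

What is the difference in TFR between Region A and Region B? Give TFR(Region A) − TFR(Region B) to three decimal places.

-0.865

Region A:
  Sum of ASFRs = 134.0 + 214.5 + 133.2 + 18.3 + 0.9 + 0.0 + 0.0 = 500.9
  TFR = 5 × 500.9 / 1000 = 2.5045
Region B:
  Sum of ASFRs = 57.0 + 180.5 + 223.1 + 160.5 + 45.5 + 6.7 + 0.6 = 673.9
  TFR = 5 × 673.9 / 1000 = 3.3695
Difference = 2.5045 − 3.3695 = -0.865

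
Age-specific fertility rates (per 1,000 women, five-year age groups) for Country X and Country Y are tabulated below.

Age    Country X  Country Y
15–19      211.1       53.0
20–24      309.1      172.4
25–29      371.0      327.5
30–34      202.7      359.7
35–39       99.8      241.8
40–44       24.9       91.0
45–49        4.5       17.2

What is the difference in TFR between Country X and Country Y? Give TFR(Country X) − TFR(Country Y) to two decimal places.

-0.20

Country X:
  Sum of ASFRs = 211.1 + 309.1 + 371.0 + 202.7 + 99.8 + 24.9 + 4.5 = 1223.1
  TFR = 5 × 1223.1 / 1000 = 6.1155
Country Y:
  Sum of ASFRs = 53.0 + 172.4 + 327.5 + 359.7 + 241.8 + 91.0 + 17.2 = 1262.6
  TFR = 5 × 1262.6 / 1000 = 6.313
Difference = 6.1155 − 6.313 = -0.1975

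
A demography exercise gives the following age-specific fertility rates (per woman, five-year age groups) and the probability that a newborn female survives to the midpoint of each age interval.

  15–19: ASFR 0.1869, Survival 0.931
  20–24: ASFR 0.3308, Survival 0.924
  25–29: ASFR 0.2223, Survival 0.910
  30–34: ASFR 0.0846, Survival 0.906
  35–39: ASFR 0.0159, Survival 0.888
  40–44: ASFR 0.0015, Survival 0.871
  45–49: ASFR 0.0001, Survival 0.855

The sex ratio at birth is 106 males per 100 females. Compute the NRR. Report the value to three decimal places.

Proportion female at birth = 100 / (100 + 106) = 0.48544.
Survival-weighted fertility by age (5·fₓ·Sₓ):
  15–19: 5 × 0.1869 × 0.931 = 0.87002
  20–24: 5 × 0.3308 × 0.924 = 1.52830
  25–29: 5 × 0.2223 × 0.910 = 1.01147
  30–34: 5 × 0.0846 × 0.906 = 0.38324
  35–39: 5 × 0.0159 × 0.888 = 0.07060
  40–44: 5 × 0.0015 × 0.871 = 0.00653
  45–49: 5 × 0.0001 × 0.855 = 0.00043
Sum = 3.87059
NRR = 0.48544 × 3.87059 = 1.87894

1.879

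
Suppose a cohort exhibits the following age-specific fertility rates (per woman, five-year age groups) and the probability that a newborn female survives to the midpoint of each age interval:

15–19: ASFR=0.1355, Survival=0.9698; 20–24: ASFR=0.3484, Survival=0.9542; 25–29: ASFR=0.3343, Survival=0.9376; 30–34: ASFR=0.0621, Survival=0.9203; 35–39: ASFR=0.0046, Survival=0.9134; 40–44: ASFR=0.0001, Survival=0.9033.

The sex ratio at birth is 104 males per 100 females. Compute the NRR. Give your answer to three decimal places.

2.056

Proportion female at birth = 100 / (100 + 104) = 0.49020.
Survival-weighted fertility by age (5·fₓ·Sₓ):
  15–19: 5 × 0.1355 × 0.9698 = 0.65704
  20–24: 5 × 0.3484 × 0.9542 = 1.66222
  25–29: 5 × 0.3343 × 0.9376 = 1.56720
  30–34: 5 × 0.0621 × 0.9203 = 0.28575
  35–39: 5 × 0.0046 × 0.9134 = 0.02101
  40–44: 5 × 0.0001 × 0.9033 = 0.00045
Sum = 4.19367
NRR = 0.49020 × 4.19367 = 2.05574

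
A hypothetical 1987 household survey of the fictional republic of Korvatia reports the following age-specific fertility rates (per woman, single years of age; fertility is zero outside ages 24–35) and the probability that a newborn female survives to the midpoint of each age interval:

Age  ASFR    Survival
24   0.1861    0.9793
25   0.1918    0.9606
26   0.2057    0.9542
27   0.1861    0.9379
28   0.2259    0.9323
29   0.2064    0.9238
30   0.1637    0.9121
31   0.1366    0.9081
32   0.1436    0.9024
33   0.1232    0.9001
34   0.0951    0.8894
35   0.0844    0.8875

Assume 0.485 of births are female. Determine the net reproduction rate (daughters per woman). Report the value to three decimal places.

0.879

Proportion female at birth = 0.485.
Weighting each age-specific rate by interval width and survival:
  24: 1 × 0.1861 × 0.9793 = 0.18225
  25: 1 × 0.1918 × 0.9606 = 0.18424
  26: 1 × 0.2057 × 0.9542 = 0.19628
  27: 1 × 0.1861 × 0.9379 = 0.17454
  28: 1 × 0.2259 × 0.9323 = 0.21061
  29: 1 × 0.2064 × 0.9238 = 0.19067
  30: 1 × 0.1637 × 0.9121 = 0.14931
  31: 1 × 0.1366 × 0.9081 = 0.12405
  32: 1 × 0.1436 × 0.9024 = 0.12958
  33: 1 × 0.1232 × 0.9001 = 0.11089
  34: 1 × 0.0951 × 0.8894 = 0.08458
  35: 1 × 0.0844 × 0.8875 = 0.07491
Sum = 1.81191
NRR = 0.485 × 1.81191 = 0.87878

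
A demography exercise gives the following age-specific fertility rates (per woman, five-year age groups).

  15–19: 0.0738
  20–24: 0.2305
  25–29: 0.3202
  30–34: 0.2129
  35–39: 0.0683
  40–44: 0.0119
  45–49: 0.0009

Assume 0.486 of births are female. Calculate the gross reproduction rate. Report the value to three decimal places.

Proportion female at birth = 0.486.
Sum of ASFRs = 0.0738 + 0.2305 + 0.3202 + 0.2129 + 0.0683 + 0.0119 + 0.0009 = 0.9185
TFR = 5 × 0.9185 = 4.5925
GRR = 0.486 × 4.5925 = 2.23196

2.232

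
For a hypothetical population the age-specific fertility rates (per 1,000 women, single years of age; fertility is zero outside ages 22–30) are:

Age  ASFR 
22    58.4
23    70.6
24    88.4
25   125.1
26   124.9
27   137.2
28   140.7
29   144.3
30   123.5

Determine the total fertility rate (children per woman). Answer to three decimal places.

Sum of ASFRs = 58.4 + 70.6 + 88.4 + 125.1 + 124.9 + 137.2 + 140.7 + 144.3 + 123.5 = 1013.1
TFR = 1013.1 / 1000 = 1.0131

1.013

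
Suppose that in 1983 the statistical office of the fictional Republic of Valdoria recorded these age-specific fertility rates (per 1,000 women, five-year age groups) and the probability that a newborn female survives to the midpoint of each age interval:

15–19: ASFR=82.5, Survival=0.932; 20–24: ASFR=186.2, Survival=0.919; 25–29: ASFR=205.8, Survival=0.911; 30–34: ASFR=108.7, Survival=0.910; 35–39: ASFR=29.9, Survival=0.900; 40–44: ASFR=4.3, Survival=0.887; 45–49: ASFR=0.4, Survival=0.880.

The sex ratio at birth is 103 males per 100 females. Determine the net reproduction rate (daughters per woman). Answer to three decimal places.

1.393

Proportion female at birth = 100 / (100 + 103) = 0.49261.
Weighting each age-specific rate by interval width and survival:
  15–19: 5 × 82.5/1000 × 0.932 = 0.38445
  20–24: 5 × 186.2/1000 × 0.919 = 0.85559
  25–29: 5 × 205.8/1000 × 0.911 = 0.93742
  30–34: 5 × 108.7/1000 × 0.910 = 0.49459
  35–39: 5 × 29.9/1000 × 0.900 = 0.13455
  40–44: 5 × 4.3/1000 × 0.887 = 0.01907
  45–49: 5 × 0.4/1000 × 0.880 = 0.00176
Sum = 2.82743
NRR = 0.49261 × 2.82743 = 1.39282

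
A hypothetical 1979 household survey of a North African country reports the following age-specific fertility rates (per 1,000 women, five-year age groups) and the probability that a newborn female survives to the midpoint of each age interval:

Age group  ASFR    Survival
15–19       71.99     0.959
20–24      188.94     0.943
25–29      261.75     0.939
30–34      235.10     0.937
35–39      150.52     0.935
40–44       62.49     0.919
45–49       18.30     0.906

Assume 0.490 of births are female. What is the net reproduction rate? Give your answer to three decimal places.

Proportion female at birth = 0.490.
Per-age-group product (5 × ASFR × survival probability):
  15–19: 5 × 71.99/1000 × 0.959 = 0.34519
  20–24: 5 × 188.94/1000 × 0.943 = 0.89085
  25–29: 5 × 261.75/1000 × 0.939 = 1.22892
  30–34: 5 × 235.10/1000 × 0.937 = 1.10144
  35–39: 5 × 150.52/1000 × 0.935 = 0.70368
  40–44: 5 × 62.49/1000 × 0.919 = 0.28714
  45–49: 5 × 18.30/1000 × 0.906 = 0.08290
Sum = 4.64012
NRR = 0.490 × 4.64012 = 2.27366

2.274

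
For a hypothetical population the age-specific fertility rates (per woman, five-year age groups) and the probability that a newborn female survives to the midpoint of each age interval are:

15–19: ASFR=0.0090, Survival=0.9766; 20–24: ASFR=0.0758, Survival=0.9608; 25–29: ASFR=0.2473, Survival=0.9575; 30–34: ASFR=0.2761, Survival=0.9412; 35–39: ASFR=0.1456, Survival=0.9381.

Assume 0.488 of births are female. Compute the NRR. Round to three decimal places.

1.744

Proportion female at birth = 0.488.
Per-age-group product (5 × ASFR × survival probability):
  15–19: 5 × 0.0090 × 0.9766 = 0.04395
  20–24: 5 × 0.0758 × 0.9608 = 0.36414
  25–29: 5 × 0.2473 × 0.9575 = 1.18395
  30–34: 5 × 0.2761 × 0.9412 = 1.29933
  35–39: 5 × 0.1456 × 0.9381 = 0.68294
Sum = 3.57431
NRR = 0.488 × 3.57431 = 1.74426
An NRR exceeding 1 indicates intrinsic growth under these rates.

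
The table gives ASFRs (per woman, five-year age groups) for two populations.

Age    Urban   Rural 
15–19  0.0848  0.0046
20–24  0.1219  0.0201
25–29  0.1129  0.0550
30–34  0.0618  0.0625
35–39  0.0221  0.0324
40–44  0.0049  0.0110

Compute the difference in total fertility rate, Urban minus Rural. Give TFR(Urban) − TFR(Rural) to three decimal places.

1.114

Urban:
  Sum of ASFRs = 0.0848 + 0.1219 + 0.1129 + 0.0618 + 0.0221 + 0.0049 = 0.4084
  TFR = 5 × 0.4084 = 2.042
Rural:
  Sum of ASFRs = 0.0046 + 0.0201 + 0.0550 + 0.0625 + 0.0324 + 0.0110 = 0.1856
  TFR = 5 × 0.1856 = 0.928
Difference = 2.042 − 0.928 = 1.114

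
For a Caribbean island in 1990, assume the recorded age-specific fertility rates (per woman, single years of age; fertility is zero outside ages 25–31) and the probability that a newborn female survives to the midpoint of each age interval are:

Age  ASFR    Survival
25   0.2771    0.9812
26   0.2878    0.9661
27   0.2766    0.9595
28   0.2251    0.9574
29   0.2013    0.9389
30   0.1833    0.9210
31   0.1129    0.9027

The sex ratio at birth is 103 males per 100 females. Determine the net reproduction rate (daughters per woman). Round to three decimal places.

Proportion female at birth = 100 / (100 + 103) = 0.49261.
Survival-weighted fertility by age (1·fₓ·Sₓ):
  25: 1 × 0.2771 × 0.9812 = 0.27189
  26: 1 × 0.2878 × 0.9661 = 0.27804
  27: 1 × 0.2766 × 0.9595 = 0.26540
  28: 1 × 0.2251 × 0.9574 = 0.21551
  29: 1 × 0.2013 × 0.9389 = 0.18900
  30: 1 × 0.1833 × 0.9210 = 0.16882
  31: 1 × 0.1129 × 0.9027 = 0.10191
Sum = 1.49057
NRR = 0.49261 × 1.49057 = 0.73427

0.734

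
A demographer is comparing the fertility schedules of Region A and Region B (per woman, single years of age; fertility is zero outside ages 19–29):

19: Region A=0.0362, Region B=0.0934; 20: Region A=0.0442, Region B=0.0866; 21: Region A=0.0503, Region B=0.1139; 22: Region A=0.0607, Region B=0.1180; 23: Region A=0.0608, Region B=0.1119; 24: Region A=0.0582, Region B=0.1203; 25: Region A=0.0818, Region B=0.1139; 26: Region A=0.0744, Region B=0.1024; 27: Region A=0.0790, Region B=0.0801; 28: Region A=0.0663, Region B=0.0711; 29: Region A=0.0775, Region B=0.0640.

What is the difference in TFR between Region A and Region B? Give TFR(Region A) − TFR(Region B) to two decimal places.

-0.39

Region A:
  Sum of ASFRs = 0.0362 + 0.0442 + 0.0503 + 0.0607 + 0.0608 + 0.0582 + 0.0818 + 0.0744 + 0.0790 + 0.0663 + 0.0775 = 0.6894
  TFR = 0.6894
Region B:
  Sum of ASFRs = 0.0934 + 0.0866 + 0.1139 + 0.1180 + 0.1119 + 0.1203 + 0.1139 + 0.1024 + 0.0801 + 0.0711 + 0.0640 = 1.0756
  TFR = 1.0756
Difference = 0.6894 − 1.0756 = -0.3862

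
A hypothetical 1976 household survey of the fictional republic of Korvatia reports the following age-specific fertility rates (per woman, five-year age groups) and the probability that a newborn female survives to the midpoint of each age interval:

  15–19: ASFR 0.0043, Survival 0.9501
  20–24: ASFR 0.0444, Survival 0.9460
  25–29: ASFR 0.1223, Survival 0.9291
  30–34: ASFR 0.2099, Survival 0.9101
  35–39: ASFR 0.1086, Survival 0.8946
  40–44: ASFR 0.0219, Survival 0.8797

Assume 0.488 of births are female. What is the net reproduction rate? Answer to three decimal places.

1.140

Proportion female at birth = 0.488.
Per-age-group product (5 × ASFR × survival probability):
  15–19: 5 × 0.0043 × 0.9501 = 0.02043
  20–24: 5 × 0.0444 × 0.9460 = 0.21001
  25–29: 5 × 0.1223 × 0.9291 = 0.56814
  30–34: 5 × 0.2099 × 0.9101 = 0.95515
  35–39: 5 × 0.1086 × 0.8946 = 0.48577
  40–44: 5 × 0.0219 × 0.8797 = 0.09633
Sum = 2.33583
NRR = 0.488 × 2.33583 = 1.13989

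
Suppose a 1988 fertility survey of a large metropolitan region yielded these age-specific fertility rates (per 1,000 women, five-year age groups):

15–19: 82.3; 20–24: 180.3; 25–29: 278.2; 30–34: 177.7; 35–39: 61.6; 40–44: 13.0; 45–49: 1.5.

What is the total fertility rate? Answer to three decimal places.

Sum of ASFRs = 82.3 + 180.3 + 278.2 + 177.7 + 61.6 + 13.0 + 1.5 = 794.6
TFR = 5 × 794.6 / 1000 = 3.973

3.973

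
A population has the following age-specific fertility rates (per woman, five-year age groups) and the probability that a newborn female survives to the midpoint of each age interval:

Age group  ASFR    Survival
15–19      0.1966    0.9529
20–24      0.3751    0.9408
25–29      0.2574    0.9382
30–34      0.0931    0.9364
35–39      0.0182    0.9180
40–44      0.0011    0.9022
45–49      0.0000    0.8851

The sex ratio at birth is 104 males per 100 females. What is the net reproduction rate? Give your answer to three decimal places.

2.173

Proportion female at birth = 100 / (100 + 104) = 0.49020.
Per-age-group product (5 × ASFR × survival probability):
  15–19: 5 × 0.1966 × 0.9529 = 0.93670
  20–24: 5 × 0.3751 × 0.9408 = 1.76447
  25–29: 5 × 0.2574 × 0.9382 = 1.20746
  30–34: 5 × 0.0931 × 0.9364 = 0.43589
  35–39: 5 × 0.0182 × 0.9180 = 0.08354
  40–44: 5 × 0.0011 × 0.9022 = 0.00496
  45–49: 5 × 0.0000 × 0.8851 = 0.00000
Sum = 4.43302
NRR = 0.49020 × 4.43302 = 2.17307
With NRR above 1 the population is above replacement fertility.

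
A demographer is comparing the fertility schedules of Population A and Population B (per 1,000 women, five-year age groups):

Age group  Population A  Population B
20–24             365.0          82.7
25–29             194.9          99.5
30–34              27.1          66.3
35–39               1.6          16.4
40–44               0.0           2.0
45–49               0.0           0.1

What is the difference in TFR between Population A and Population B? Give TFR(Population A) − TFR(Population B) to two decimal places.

Population A:
  Sum of ASFRs = 365.0 + 194.9 + 27.1 + 1.6 + 0.0 + 0.0 = 588.6
  TFR = 5 × 588.6 / 1000 = 2.943
Population B:
  Sum of ASFRs = 82.7 + 99.5 + 66.3 + 16.4 + 2.0 + 0.1 = 267.0
  TFR = 5 × 267.0 / 1000 = 1.335
Difference = 2.943 − 1.335 = 1.608

1.61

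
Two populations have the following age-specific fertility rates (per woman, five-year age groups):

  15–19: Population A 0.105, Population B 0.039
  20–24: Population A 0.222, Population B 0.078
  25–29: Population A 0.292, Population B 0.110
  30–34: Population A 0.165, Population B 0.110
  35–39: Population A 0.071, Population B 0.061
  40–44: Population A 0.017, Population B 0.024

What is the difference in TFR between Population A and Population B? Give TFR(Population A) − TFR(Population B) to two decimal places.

Population A:
  Sum of ASFRs = 0.105 + 0.222 + 0.292 + 0.165 + 0.071 + 0.017 = 0.872
  TFR = 5 × 0.872 = 4.36
Population B:
  Sum of ASFRs = 0.039 + 0.078 + 0.110 + 0.110 + 0.061 + 0.024 = 0.422
  TFR = 5 × 0.422 = 2.11
Difference = 4.36 − 2.11 = 2.25

2.25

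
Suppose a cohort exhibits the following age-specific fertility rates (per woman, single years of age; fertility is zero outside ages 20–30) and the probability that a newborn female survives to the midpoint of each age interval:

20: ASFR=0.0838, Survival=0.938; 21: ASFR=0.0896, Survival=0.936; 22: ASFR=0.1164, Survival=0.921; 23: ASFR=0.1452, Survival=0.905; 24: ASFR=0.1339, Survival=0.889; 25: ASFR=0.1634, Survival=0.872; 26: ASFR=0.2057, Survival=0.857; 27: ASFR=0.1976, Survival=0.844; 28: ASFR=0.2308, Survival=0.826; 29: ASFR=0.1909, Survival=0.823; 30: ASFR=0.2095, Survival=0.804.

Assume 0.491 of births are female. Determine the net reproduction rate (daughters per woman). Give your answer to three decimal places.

Proportion female at birth = 0.491.
Weighting each age-specific rate by interval width and survival:
  20: 1 × 0.0838 × 0.938 = 0.07860
  21: 1 × 0.0896 × 0.936 = 0.08387
  22: 1 × 0.1164 × 0.921 = 0.10720
  23: 1 × 0.1452 × 0.905 = 0.13141
  24: 1 × 0.1339 × 0.889 = 0.11904
  25: 1 × 0.1634 × 0.872 = 0.14248
  26: 1 × 0.2057 × 0.857 = 0.17628
  27: 1 × 0.1976 × 0.844 = 0.16677
  28: 1 × 0.2308 × 0.826 = 0.19064
  29: 1 × 0.1909 × 0.823 = 0.15711
  30: 1 × 0.2095 × 0.804 = 0.16844
Sum = 1.52184
NRR = 0.491 × 1.52184 = 0.74722

0.747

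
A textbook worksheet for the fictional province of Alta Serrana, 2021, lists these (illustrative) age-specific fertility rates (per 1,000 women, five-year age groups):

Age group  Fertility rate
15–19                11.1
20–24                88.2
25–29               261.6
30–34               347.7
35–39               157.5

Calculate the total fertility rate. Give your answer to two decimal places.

4.33

Sum of ASFRs = 11.1 + 88.2 + 261.6 + 347.7 + 157.5 = 866.1
TFR = 5 × 866.1 / 1000 = 4.3305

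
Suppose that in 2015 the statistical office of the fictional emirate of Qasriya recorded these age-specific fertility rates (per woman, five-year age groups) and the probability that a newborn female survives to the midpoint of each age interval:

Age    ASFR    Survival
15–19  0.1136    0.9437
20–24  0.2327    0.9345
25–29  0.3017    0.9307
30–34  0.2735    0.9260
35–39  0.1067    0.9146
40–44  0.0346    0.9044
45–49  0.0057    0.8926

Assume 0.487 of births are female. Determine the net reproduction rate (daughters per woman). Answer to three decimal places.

Proportion female at birth = 0.487.
Each age group contributes 5 × ASFR × survival:
  15–19: 5 × 0.1136 × 0.9437 = 0.53602
  20–24: 5 × 0.2327 × 0.9345 = 1.08729
  25–29: 5 × 0.3017 × 0.9307 = 1.40396
  30–34: 5 × 0.2735 × 0.9260 = 1.26631
  35–39: 5 × 0.1067 × 0.9146 = 0.48794
  40–44: 5 × 0.0346 × 0.9044 = 0.15646
  45–49: 5 × 0.0057 × 0.8926 = 0.02544
Sum = 4.96342
NRR = 0.487 × 4.96342 = 2.41719

2.417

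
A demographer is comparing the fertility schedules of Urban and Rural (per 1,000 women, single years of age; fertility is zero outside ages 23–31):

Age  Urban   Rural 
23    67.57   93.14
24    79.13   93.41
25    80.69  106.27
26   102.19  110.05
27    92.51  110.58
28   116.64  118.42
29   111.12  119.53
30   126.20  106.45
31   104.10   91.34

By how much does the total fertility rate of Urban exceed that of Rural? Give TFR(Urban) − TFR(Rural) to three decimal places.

-0.069

Urban:
  Sum of ASFRs = 67.57 + 79.13 + 80.69 + 102.19 + 92.51 + 116.64 + 111.12 + 126.20 + 104.10 = 880.15
  TFR = 880.15 / 1000 = 0.88015
Rural:
  Sum of ASFRs = 93.14 + 93.41 + 106.27 + 110.05 + 110.58 + 118.42 + 119.53 + 106.45 + 91.34 = 949.19
  TFR = 949.19 / 1000 = 0.94919
Difference = 0.88015 − 0.94919 = -0.06904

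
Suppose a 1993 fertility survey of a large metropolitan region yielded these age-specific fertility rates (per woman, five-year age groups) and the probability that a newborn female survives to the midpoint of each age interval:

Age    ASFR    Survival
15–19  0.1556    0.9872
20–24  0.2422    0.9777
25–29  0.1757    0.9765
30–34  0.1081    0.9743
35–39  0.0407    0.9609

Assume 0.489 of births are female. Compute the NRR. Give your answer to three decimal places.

Proportion female at birth = 0.489.
Each age group contributes 5 × ASFR × survival:
  15–19: 5 × 0.1556 × 0.9872 = 0.76804
  20–24: 5 × 0.2422 × 0.9777 = 1.18399
  25–29: 5 × 0.1757 × 0.9765 = 0.85786
  30–34: 5 × 0.1081 × 0.9743 = 0.52661
  35–39: 5 × 0.0407 × 0.9609 = 0.19554
Sum = 3.53204
NRR = 0.489 × 3.53204 = 1.72717
NRR > 1, so each generation more than replaces itself.

1.727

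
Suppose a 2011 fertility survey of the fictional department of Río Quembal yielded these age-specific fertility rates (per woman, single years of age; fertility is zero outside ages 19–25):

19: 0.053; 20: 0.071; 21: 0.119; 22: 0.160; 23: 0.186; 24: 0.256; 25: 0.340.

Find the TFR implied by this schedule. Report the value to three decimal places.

Sum of ASFRs = 0.053 + 0.071 + 0.119 + 0.160 + 0.186 + 0.256 + 0.340 = 1.185
TFR = 1.185

1.185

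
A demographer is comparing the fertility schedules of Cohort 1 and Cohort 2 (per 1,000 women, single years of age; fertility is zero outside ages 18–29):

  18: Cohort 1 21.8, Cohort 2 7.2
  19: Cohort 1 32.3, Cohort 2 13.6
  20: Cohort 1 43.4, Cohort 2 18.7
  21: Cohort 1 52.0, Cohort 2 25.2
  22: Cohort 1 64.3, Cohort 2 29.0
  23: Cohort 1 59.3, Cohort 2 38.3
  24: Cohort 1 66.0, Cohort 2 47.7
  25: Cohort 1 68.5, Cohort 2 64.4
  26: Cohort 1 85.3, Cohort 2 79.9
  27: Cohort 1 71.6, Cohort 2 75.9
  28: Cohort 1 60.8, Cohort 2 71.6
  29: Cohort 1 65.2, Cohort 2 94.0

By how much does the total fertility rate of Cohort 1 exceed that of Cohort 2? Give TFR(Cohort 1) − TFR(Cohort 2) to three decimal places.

0.125

Cohort 1:
  Sum of ASFRs = 21.8 + 32.3 + 43.4 + 52.0 + 64.3 + 59.3 + 66.0 + 68.5 + 85.3 + 71.6 + 60.8 + 65.2 = 690.5
  TFR = 690.5 / 1000 = 0.6905
Cohort 2:
  Sum of ASFRs = 7.2 + 13.6 + 18.7 + 25.2 + 29.0 + 38.3 + 47.7 + 64.4 + 79.9 + 75.9 + 71.6 + 94.0 = 565.5
  TFR = 565.5 / 1000 = 0.5655
Difference = 0.6905 − 0.5655 = 0.125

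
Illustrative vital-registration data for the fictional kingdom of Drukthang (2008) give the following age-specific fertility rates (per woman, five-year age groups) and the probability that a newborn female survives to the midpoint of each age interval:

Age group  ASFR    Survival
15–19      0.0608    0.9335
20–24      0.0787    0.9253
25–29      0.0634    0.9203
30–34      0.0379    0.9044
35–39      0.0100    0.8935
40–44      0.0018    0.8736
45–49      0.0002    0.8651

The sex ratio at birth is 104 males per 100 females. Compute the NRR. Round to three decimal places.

Proportion female at birth = 100 / (100 + 104) = 0.49020.
Per-age-group product (5 × ASFR × survival probability):
  15–19: 5 × 0.0608 × 0.9335 = 0.28378
  20–24: 5 × 0.0787 × 0.9253 = 0.36411
  25–29: 5 × 0.0634 × 0.9203 = 0.29174
  30–34: 5 × 0.0379 × 0.9044 = 0.17138
  35–39: 5 × 0.0100 × 0.8935 = 0.04468
  40–44: 5 × 0.0018 × 0.8736 = 0.00786
  45–49: 5 × 0.0002 × 0.8651 = 0.00087
Sum = 1.16442
NRR = 0.49020 × 1.16442 = 0.57080
An NRR under 1 implies long-run decline under these rates.

0.571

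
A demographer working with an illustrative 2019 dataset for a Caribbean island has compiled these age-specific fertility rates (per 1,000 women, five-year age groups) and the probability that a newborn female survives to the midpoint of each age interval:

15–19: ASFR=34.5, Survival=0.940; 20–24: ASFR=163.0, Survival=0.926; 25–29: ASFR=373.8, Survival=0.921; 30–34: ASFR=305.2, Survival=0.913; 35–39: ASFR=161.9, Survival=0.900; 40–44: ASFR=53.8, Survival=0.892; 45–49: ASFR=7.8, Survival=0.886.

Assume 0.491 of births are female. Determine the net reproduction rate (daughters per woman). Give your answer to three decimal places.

Proportion female at birth = 0.491.
Each age group contributes 5 × ASFR × survival:
  15–19: 5 × 34.5/1000 × 0.940 = 0.16215
  20–24: 5 × 163.0/1000 × 0.926 = 0.75469
  25–29: 5 × 373.8/1000 × 0.921 = 1.72135
  30–34: 5 × 305.2/1000 × 0.913 = 1.39324
  35–39: 5 × 161.9/1000 × 0.900 = 0.72855
  40–44: 5 × 53.8/1000 × 0.892 = 0.23995
  45–49: 5 × 7.8/1000 × 0.886 = 0.03455
Sum = 5.03448
NRR = 0.491 × 5.03448 = 2.47193
With NRR above 1 the population is above replacement fertility.

2.472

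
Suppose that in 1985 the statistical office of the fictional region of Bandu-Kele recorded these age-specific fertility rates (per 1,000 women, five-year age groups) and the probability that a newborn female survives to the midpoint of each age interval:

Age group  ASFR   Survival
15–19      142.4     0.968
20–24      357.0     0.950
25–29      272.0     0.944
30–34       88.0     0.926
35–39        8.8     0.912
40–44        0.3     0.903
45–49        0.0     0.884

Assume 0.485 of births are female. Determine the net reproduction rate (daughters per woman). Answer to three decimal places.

1.997

Proportion female at birth = 0.485.
Weighting each age-specific rate by interval width and survival:
  15–19: 5 × 142.4/1000 × 0.968 = 0.68922
  20–24: 5 × 357.0/1000 × 0.950 = 1.69575
  25–29: 5 × 272.0/1000 × 0.944 = 1.28384
  30–34: 5 × 88.0/1000 × 0.926 = 0.40744
  35–39: 5 × 8.8/1000 × 0.912 = 0.04013
  40–44: 5 × 0.3/1000 × 0.903 = 0.00135
  45–49: 5 × 0.0/1000 × 0.884 = 0.00000
Sum = 4.11773
NRR = 0.485 × 4.11773 = 1.99710
NRR > 1, so each generation more than replaces itself.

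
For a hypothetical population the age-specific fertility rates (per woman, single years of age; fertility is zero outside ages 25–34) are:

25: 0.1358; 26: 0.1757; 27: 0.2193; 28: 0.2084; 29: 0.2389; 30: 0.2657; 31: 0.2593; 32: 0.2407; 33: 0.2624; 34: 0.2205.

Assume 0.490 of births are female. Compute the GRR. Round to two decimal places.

1.09

Proportion female at birth = 0.490.
Sum of ASFRs = 0.1358 + 0.1757 + 0.2193 + 0.2084 + 0.2389 + 0.2657 + 0.2593 + 0.2407 + 0.2624 + 0.2205 = 2.2267
TFR = 2.2267
GRR = 0.490 × 2.2267 = 1.09108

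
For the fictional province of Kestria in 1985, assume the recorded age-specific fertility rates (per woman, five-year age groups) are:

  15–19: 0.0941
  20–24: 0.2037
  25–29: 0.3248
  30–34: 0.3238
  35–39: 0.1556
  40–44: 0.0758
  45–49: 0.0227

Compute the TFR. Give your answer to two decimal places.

Sum of ASFRs = 0.0941 + 0.2037 + 0.3248 + 0.3238 + 0.1556 + 0.0758 + 0.0227 = 1.2005
TFR = 5 × 1.2005 = 6.0025

6.00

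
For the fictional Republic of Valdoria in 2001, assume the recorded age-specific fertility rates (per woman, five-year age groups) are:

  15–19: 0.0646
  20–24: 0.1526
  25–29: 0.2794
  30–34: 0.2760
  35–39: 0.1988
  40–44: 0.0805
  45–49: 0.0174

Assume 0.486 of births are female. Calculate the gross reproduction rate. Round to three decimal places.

2.598

Proportion female at birth = 0.486.
Sum of ASFRs = 0.0646 + 0.1526 + 0.2794 + 0.2760 + 0.1988 + 0.0805 + 0.0174 = 1.0693
TFR = 5 × 1.0693 = 5.3465
GRR = 0.486 × 5.3465 = 2.59840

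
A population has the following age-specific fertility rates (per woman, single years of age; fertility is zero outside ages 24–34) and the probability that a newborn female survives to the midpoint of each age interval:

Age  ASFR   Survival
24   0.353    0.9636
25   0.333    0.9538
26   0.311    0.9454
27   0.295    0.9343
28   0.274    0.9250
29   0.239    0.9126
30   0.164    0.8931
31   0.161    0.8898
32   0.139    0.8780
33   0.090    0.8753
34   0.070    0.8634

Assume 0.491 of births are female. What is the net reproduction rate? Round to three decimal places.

Proportion female at birth = 0.491.
Each age group contributes 1 × ASFR × survival:
  24: 1 × 0.353 × 0.9636 = 0.34015
  25: 1 × 0.333 × 0.9538 = 0.31762
  26: 1 × 0.311 × 0.9454 = 0.29402
  27: 1 × 0.295 × 0.9343 = 0.27562
  28: 1 × 0.274 × 0.9250 = 0.25345
  29: 1 × 0.239 × 0.9126 = 0.21811
  30: 1 × 0.164 × 0.8931 = 0.14647
  31: 1 × 0.161 × 0.8898 = 0.14326
  32: 1 × 0.139 × 0.8780 = 0.12204
  33: 1 × 0.090 × 0.8753 = 0.07878
  34: 1 × 0.070 × 0.8634 = 0.06044
Sum = 2.24996
NRR = 0.491 × 2.24996 = 1.10473

1.105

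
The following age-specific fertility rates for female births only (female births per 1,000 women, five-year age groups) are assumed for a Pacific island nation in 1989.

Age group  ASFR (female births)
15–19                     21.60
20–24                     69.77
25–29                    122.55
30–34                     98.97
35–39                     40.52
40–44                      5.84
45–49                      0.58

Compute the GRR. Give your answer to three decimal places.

1.799

Sum of female ASFRs = 21.60 + 69.77 + 122.55 + 98.97 + 40.52 + 5.84 + 0.58 = 359.83
GRR = 5 × 359.83 / 1000 = 1.79915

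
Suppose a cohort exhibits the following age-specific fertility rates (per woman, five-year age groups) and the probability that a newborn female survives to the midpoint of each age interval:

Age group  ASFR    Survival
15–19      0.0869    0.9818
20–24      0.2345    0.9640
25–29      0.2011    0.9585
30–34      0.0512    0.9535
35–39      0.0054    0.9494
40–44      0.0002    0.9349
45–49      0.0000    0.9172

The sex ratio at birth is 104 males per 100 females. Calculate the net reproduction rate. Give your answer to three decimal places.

1.368

Proportion female at birth = 100 / (100 + 104) = 0.49020.
Survival-weighted fertility by age (5·fₓ·Sₓ):
  15–19: 5 × 0.0869 × 0.9818 = 0.42659
  20–24: 5 × 0.2345 × 0.9640 = 1.13029
  25–29: 5 × 0.2011 × 0.9585 = 0.96377
  30–34: 5 × 0.0512 × 0.9535 = 0.24410
  35–39: 5 × 0.0054 × 0.9494 = 0.02563
  40–44: 5 × 0.0002 × 0.9349 = 0.00093
  45–49: 5 × 0.0000 × 0.9172 = 0.00000
Sum = 2.79131
NRR = 0.49020 × 2.79131 = 1.36830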